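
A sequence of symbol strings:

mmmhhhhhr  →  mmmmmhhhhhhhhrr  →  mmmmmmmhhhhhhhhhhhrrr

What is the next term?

mmmmmmmmmhhhhhhhhhhhhhhrrrr

Each string has the form m^{2n+1} h^{3n+2} r^{n} (n = 1, 2, …).
Setting n = 4 gives 9, 14, 4 characters in each block.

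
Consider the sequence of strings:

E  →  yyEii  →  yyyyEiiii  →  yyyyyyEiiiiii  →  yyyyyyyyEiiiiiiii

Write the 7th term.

yyyyyyyyyyyyEiiiiiiiiiiii

Each term wraps the previous one in yy on the left and ii on the right.
From yyyyyyyyEiiiiiiii, 2 further steps: yyyyyyyyEiiiiiiii → yyyyyyyyyyEiiiiiiiiii → (answer).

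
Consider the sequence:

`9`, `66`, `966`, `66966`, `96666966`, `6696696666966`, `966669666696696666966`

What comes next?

6696696666966966669666696696666966

From term 3 onward, concatenate the second-to-last term with the last: 9·66 = 966, 66·966 = 66966, …
The next term joins 6696696666966 and 966669666696696666966.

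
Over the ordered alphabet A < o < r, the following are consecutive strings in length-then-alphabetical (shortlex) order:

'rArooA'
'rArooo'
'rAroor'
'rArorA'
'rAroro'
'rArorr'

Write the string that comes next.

rArrAA

The successor of rArorr increments the rightmost position that isn't already r and resets every position after it to A.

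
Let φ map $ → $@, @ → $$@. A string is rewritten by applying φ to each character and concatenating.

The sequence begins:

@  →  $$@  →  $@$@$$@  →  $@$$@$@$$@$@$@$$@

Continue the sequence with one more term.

Rewriting the 17 symbols of $@$$@$@$$@$@$@$$@ one by one yields $@ $$@ $@ $@ $$@ $@ $$@ $@ $@ $$@ $@ $$@ $@ $$@ $@ $@ $$@; concatenated:

$@$$@$@$@$$@$@$$@$@$@$$@$@$$@$@$$@$@$@$$@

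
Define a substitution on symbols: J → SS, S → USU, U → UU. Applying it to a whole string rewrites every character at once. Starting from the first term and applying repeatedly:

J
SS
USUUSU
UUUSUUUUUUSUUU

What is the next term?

φ(UUUSUUUUUUSUUU) expands symbol-by-symbol to UU UU UU USU UU UU UU UU UU UU USU UU UU UU; joining the 14 pieces gives the next term.

UUUUUUUSUUUUUUUUUUUUUUSUUUUUUU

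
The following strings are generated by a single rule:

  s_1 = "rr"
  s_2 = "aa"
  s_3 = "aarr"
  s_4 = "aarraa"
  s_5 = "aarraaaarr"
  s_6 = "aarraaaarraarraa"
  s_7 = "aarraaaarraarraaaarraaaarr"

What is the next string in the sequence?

aarraaaarraarraaaarraaaarraarraaaarraarraa

From term 3 onward, concatenate the last term with the second-to-last: aa·rr = aarr, aarr·aa = aarraa, …
The next term joins aarraaaarraarraaaarraaaarr and aarraaaarraarraa.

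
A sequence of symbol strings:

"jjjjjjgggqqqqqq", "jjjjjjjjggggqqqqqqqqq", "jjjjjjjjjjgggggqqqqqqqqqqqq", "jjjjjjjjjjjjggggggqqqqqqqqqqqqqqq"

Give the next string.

jjjjjjjjjjjjjjgggggggqqqqqqqqqqqqqqqqqq

The n-th term is 2n+2 j's then n+1 g's then 3n q's, where the shown terms are n = 2, 3, 4, 5.
For the next term, n = 6, so the run lengths are 14, 7, 18.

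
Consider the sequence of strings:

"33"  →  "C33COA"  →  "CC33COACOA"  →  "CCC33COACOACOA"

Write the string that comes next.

Every step adds C to the front and COA to the end of the previous string.
Applying this once more to CCC33COACOACOA:

CCCC33COACOACOACOA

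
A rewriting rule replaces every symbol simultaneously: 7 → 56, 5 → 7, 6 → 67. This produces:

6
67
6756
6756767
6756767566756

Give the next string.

Applying the rule to each of the 13 symbols of 6756767566756 gives the pieces 67 56 7 67 56 67 56 7 67 67 56 7 67, which concatenate to the answer.

67567675667567676756767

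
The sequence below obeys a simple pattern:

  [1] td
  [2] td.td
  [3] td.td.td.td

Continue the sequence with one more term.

td.td.td.td.td.td.td.td

s(k+1) = s(k)·.·s(k) — each term doubles the last with '.' between the halves.
One more doubling of td.td.td.td gives the answer.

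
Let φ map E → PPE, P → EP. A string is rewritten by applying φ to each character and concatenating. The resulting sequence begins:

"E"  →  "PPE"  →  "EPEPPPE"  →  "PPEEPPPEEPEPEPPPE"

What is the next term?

EPEPPPEPPEEPEPEPPPEPPEEPPPEEPPPEEPEPEPPPE

φ(PPEEPPPEEPEPEPPPE) expands symbol-by-symbol to EP EP PPE PPE EP EP EP PPE PPE EP PPE EP PPE EP EP EP PPE; joining the 17 pieces gives the next term.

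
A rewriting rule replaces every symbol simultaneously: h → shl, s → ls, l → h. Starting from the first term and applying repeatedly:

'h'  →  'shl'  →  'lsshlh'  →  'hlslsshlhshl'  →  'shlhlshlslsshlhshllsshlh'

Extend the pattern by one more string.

Applying the rule to each of the 24 symbols of shlhlshlslsshlhshllsshlh gives the pieces ls shl h shl h ls shl h ls h ls ls shl h shl ls shl h h ls ls shl h shl, which concatenate to the answer.

lsshlhshlhlsshlhlshlslsshlhshllsshlhhlslsshlhshl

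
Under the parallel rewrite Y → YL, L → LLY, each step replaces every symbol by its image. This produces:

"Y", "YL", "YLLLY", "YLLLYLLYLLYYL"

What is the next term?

Rewriting the 13 symbols of YLLLYLLYLLYYL one by one yields YL LLY LLY LLY YL LLY LLY YL LLY LLY YL YL LLY; concatenated:

YLLLYLLYLLYYLLLYLLYYLLLYLLYYLYLLLY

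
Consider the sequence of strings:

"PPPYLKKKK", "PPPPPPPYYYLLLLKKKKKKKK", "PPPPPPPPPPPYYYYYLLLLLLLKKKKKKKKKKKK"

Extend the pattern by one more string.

Reading off run lengths: P runs 3, 7, 11; Y runs 1, 3, 5; L runs 1, 4, 7; K runs 4, 8, 12 — each is linear in n (n = 1, 2, …).
At n = 4 the blocks have lengths 15, 7, 10, 16.

PPPPPPPPPPPPPPPYYYYYYYLLLLLLLLLLKKKKKKKKKKKKKKKK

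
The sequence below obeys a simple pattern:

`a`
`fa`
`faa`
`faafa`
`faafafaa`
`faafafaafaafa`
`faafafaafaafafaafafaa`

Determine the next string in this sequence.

From term 3 onward, concatenate the last term with the second-to-last: fa·a = faa, faa·fa = faafa, …
The next term joins faafafaafaafafaafafaa and faafafaafaafa.

faafafaafaafafaafafaafaafafaafaafa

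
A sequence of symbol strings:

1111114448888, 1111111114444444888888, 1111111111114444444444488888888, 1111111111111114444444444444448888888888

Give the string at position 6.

The n-th term is 3n+3 1's then 4n-1 4's then 2n+2 8's (n = 1, 2, …).
Setting n = 6 gives 21, 23, 14 characters in each block.

1111111111111111111114444444444444444444444488888888888888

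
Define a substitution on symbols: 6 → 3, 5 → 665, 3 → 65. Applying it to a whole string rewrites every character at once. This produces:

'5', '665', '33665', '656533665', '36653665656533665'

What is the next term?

6533665653366536653665656533665

Replace each of the 17 characters of 36653665656533665 in place — 65 3 3 665 65 3 3 665 3 665 3 665 65 65 3 3 665 — and concatenate.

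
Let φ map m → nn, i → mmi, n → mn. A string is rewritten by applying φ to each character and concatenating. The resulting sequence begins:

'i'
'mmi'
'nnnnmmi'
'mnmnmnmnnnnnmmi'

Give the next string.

nnmnnnmnnnmnnnmnmnmnmnmnnnnnmmi

Replace each of the 15 characters of mnmnmnmnnnnnmmi in place — nn mn nn mn nn mn nn mn mn mn mn mn nn nn mmi — and concatenate.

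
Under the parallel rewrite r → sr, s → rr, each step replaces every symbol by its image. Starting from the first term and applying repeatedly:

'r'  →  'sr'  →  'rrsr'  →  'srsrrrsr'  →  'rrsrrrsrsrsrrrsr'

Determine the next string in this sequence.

srsrrrsrsrsrrrsrrrsrrrsrsrsrrrsr

φ(rrsrrrsrsrsrrrsr) expands symbol-by-symbol to sr sr rr sr sr sr rr sr rr sr rr sr sr sr rr sr; joining the 16 pieces gives the next term.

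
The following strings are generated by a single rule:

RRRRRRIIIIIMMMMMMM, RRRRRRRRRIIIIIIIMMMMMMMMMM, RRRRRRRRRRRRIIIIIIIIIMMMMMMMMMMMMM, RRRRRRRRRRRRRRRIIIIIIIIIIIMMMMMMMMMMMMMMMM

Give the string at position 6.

RRRRRRRRRRRRRRRRRRRRRIIIIIIIIIIIIIIIMMMMMMMMMMMMMMMMMMMMMM

Term n consists of 3n R's, followed by 2n+1 I's, followed by 3n+1 M's, where the shown terms are n = 2, 3, 4, 5.
Setting n = 7 gives 21, 15, 22 characters in each block.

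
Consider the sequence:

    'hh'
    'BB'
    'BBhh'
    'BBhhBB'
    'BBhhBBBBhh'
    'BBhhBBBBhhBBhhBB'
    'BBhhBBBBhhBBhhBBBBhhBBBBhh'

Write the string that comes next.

From term 3 onward, concatenate the last term with the second-to-last: BB·hh = BBhh, BBhh·BB = BBhhBB, …
Continuing: BBhhBBBBhhBBhhBBBBhhBBBBhh · BBhhBBBBhhBBhhBB gives term 8.

BBhhBBBBhhBBhhBBBBhhBBBBhhBBhhBBBBhhBBhhBB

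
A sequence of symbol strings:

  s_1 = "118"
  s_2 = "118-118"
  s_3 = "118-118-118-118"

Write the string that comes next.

Every step duplicates the string with '-' between the halves.
One more doubling of 118-118-118-118 gives the answer.

118-118-118-118-118-118-118-118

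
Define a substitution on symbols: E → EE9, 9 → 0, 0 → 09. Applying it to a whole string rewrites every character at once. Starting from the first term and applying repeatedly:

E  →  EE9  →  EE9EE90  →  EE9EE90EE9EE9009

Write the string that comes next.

φ(EE9EE90EE9EE9009) expands symbol-by-symbol to EE9 EE9 0 EE9 EE9 0 09 EE9 EE9 0 EE9 EE9 0 09 09 0; joining the 16 pieces gives the next term.

EE9EE90EE9EE9009EE9EE90EE9EE9009090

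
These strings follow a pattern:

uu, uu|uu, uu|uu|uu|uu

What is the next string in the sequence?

uu|uu|uu|uu|uu|uu|uu|uu

s(k+1) = s(k)·|·s(k) — each term doubles the last with '|' between the halves.
One more doubling of uu|uu|uu|uu gives the answer.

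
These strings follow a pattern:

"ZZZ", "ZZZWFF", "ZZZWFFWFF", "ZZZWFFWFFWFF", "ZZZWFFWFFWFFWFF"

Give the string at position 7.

Every step adds WFF to the end: s(k+1) = s(k)·WFF.
From ZZZWFFWFFWFFWFF, 2 further steps: ZZZWFFWFFWFFWFF → ZZZWFFWFFWFFWFFWFF → (answer).

ZZZWFFWFFWFFWFFWFFWFF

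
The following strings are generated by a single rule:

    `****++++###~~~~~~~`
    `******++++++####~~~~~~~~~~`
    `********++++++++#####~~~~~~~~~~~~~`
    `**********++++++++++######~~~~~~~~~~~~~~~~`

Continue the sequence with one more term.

Each string has the form *^{2n} +^{2n} #^{n+1} ~^{3n+1}, where the shown terms are n = 2, 3, 4, 5.
At n = 6 the blocks have lengths 12, 12, 7, 19.

************++++++++++++#######~~~~~~~~~~~~~~~~~~~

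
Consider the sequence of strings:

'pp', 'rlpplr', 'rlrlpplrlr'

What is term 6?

Each term wraps the previous one in rl on the left and lr on the right.
From rlrlpplrlr, 3 further steps: rlrlpplrlr → rlrlrlpplrlrlr → rlrlrlrlpplrlrlrlr → (answer).

rlrlrlrlrlpplrlrlrlrlr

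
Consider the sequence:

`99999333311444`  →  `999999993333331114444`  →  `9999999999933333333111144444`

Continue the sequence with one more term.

99999999999999333333333311111444444

Term n consists of 3n-1 9's, followed by 2n 3's, followed by n 1's, followed by n+1 4's, where the shown terms are n = 2, 3, 4.
At n = 5 the blocks have lengths 14, 10, 5, 6.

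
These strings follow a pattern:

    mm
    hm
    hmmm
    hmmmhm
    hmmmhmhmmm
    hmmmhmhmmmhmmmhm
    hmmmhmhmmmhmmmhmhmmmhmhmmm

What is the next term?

From term 3 onward, concatenate the last term with the second-to-last: hm·mm = hmmm, hmmm·hm = hmmmhm, …
So term 8 is hmmmhmhmmmhmmmhmhmmmhmhmmm·hmmmhmhmmmhmmmhm.

hmmmhmhmmmhmmmhmhmmmhmhmmmhmmmhmhmmmhmmmhm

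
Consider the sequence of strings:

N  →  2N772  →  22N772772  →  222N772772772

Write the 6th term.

22222N772772772772772

Each term wraps the previous one in 2 on the left and 772 on the right.
From 222N772772772, 2 further steps: 222N772772772 → 2222N772772772772 → (answer).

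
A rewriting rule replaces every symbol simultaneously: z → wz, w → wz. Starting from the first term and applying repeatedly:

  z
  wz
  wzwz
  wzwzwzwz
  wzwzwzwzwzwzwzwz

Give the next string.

Rewriting the 16 symbols of wzwzwzwzwzwzwzwz one by one yields wz wz wz wz wz wz wz wz wz wz wz wz wz wz wz wz; concatenated:

wzwzwzwzwzwzwzwzwzwzwzwzwzwzwzwz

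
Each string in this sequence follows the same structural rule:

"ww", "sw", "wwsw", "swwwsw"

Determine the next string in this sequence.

From term 3 onward, concatenate the second-to-last term with the last: ww·sw = wwsw, sw·wwsw = swwwsw, …
So term 5 is wwsw·swwwsw.

wwswswwwsw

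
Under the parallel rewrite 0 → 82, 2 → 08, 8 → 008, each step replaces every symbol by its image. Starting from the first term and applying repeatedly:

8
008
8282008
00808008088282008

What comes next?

82820088200882820088200800808008088282008

Applying the rule to each of the 17 symbols of 00808008088282008 gives the pieces 82 82 008 82 008 82 82 008 82 008 008 08 008 08 82 82 008, which concatenate to the answer.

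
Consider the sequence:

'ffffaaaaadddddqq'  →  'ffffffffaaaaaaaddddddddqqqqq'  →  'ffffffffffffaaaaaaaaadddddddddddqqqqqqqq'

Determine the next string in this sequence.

ffffffffffffffffaaaaaaaaaaaddddddddddddddqqqqqqqqqqq

Term n consists of 4n f's, followed by 2n+3 a's, followed by 3n+2 d's, followed by 3n-1 q's (n = 1, 2, …).
Setting n = 4 gives 16, 11, 14, 11 characters in each block.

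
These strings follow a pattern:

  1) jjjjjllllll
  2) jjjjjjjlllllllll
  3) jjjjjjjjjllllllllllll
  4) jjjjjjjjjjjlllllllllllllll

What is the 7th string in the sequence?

Reading off run lengths: j runs 5, 7, 9, 11; l runs 6, 9, 12, 15 — each is linear in n, where the shown terms are n = 2, 3, 4, 5.
For term 7, n = 8, so the run lengths are 17, 24.

jjjjjjjjjjjjjjjjjllllllllllllllllllllllll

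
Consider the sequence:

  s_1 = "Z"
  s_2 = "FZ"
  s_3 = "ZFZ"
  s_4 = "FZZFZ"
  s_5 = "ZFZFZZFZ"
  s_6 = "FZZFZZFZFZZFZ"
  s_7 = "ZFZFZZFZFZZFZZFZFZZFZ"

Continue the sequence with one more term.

FZZFZZFZFZZFZZFZFZZFZFZZFZZFZFZZFZ

This is a Fibonacci-style word recurrence s(k) = s(k−2)·s(k−1): e.g. Z·FZ = ZFZ.
Continuing: FZZFZZFZFZZFZ · ZFZFZZFZFZZFZZFZFZZFZ gives term 8.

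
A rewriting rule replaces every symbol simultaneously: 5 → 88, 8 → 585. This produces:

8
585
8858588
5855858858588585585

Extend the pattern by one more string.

88585888858588585585885858858558588585888858588

Replace each of the 19 characters of 5855858858588585585 in place — 88 585 88 88 585 88 585 585 88 585 88 585 585 88 585 88 88 585 88 — and concatenate.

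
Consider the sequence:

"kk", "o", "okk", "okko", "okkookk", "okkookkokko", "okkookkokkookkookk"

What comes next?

Each term (from the third on) is the previous term followed by the one before it: term 3 = o·kk = okk.
So term 8 is okkookkokkookkookk·okkookkokko.

okkookkokkookkookkokkookkokko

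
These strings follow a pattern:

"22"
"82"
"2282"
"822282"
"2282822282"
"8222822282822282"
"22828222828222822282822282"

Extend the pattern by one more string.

822282228282228222828222828222822282822282

This is a Fibonacci-style word recurrence s(k) = s(k−2)·s(k−1): e.g. 22·82 = 2282.
So term 8 is 8222822282822282·22828222828222822282822282.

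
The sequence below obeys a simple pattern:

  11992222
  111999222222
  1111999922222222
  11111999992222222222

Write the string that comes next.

111111999999222222222222

The n-th term is n 1's then n 9's then 2n 2's, where the shown terms are n = 2, 3, 4, 5.
Setting n = 6 gives 6, 6, 12 characters in each block.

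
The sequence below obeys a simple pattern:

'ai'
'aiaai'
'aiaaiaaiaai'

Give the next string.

aiaaiaaiaaiaaiaaiaaiaai

Each string is two copies of the previous one joined by 'a'.
So the next term is two copies of aiaaiaaiaai with 'a' between the halves.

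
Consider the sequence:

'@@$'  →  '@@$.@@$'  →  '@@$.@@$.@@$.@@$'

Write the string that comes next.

Each string is two copies of the previous one joined by '.'.
Doubling @@$.@@$.@@$.@@$ with '.' between the halves:

@@$.@@$.@@$.@@$.@@$.@@$.@@$.@@$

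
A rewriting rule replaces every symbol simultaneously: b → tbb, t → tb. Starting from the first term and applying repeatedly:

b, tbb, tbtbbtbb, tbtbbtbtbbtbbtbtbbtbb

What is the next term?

tbtbbtbtbbtbbtbtbbtbtbbtbbtbtbbtbbtbtbbtbtbbtbbtbtbbtbb

φ(tbtbbtbtbbtbbtbtbbtbb) expands symbol-by-symbol to tb tbb tb tbb tbb tb tbb tb tbb tbb tb tbb tbb tb tbb tb tbb tbb tb tbb tbb; joining the 21 pieces gives the next term.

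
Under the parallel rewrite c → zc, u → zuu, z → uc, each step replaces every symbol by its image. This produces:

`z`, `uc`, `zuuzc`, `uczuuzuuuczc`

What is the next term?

zuuzcuczuuzuuuczuuzuuzuuzcuczc

Rewriting each symbol of uczuuzuuuczc: u→zuu, c→zc, z→uc, u→zuu, u→zuu, z→uc, u→zuu, u→zuu, u→zuu, c→zc, z→uc, c→zc, which concatenates to zuu zc uc zuu zuu uc zuu zuu zuu zc uc zc.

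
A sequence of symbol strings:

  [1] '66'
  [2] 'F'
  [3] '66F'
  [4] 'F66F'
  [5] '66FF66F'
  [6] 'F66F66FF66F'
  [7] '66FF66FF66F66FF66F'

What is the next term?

F66F66FF66F66FF66FF66F66FF66F

This is a Fibonacci-style word recurrence s(k) = s(k−2)·s(k−1): e.g. 66·F = 66F.
Continuing: F66F66FF66F · 66FF66FF66F66FF66F gives term 8.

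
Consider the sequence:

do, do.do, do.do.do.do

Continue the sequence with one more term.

Every step duplicates the string with '.' between the halves.
One more doubling of do.do.do.do gives the answer.

do.do.do.do.do.do.do.do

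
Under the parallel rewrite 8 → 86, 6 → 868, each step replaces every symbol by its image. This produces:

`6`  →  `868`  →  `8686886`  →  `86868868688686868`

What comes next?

86868868688686868868688686868868688686886

φ(86868868688686868) expands symbol-by-symbol to 86 868 86 868 86 86 868 86 868 86 86 868 86 868 86 868 86; joining the 17 pieces gives the next term.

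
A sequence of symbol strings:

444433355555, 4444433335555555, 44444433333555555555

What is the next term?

Reading off run lengths: 4 runs 4, 5, 6; 3 runs 3, 4, 5; 5 runs 5, 7, 9 — each is linear in n, where the shown terms are n = 3, 4, 5.
At n = 6 the blocks have lengths 7, 6, 11.

444444433333355555555555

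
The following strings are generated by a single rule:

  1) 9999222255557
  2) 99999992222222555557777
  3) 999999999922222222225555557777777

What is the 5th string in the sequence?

99999999999999992222222222222222555555557777777777777

Each string has the form 9^{3n+1} 2^{3n+1} 5^{n+3} 7^{3n-2} (n = 1, 2, …).
Setting n = 5 gives 16, 16, 8, 13 characters in each block.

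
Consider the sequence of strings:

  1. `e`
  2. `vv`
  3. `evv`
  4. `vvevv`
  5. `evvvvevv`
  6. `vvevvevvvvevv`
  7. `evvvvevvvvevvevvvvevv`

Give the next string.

This is a Fibonacci-style word recurrence s(k) = s(k−2)·s(k−1): e.g. e·vv = evv.
So term 8 is vvevvevvvvevv·evvvvevvvvevvevvvvevv.

vvevvevvvvevvevvvvevvvvevvevvvvevv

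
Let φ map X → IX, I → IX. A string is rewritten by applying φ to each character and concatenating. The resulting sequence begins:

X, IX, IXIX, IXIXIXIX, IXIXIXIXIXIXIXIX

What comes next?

φ(IXIXIXIXIXIXIXIX) expands symbol-by-symbol to IX IX IX IX IX IX IX IX IX IX IX IX IX IX IX IX; joining the 16 pieces gives the next term.

IXIXIXIXIXIXIXIXIXIXIXIXIXIXIXIX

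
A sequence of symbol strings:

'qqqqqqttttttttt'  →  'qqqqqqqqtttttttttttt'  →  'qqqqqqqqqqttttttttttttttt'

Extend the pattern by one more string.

qqqqqqqqqqqqtttttttttttttttttt

The n-th term is 2n q's then 3n t's, where the shown terms are n = 3, 4, 5.
Setting n = 6 gives 12, 18 characters in each block.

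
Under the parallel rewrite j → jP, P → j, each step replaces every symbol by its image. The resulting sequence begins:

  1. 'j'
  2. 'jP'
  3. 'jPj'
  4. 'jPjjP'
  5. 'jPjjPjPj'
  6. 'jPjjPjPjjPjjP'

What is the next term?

jPjjPjPjjPjjPjPjjPjPj

Replace each of the 13 characters of jPjjPjPjjPjjP in place — jP j jP jP j jP j jP jP j jP jP j — and concatenate.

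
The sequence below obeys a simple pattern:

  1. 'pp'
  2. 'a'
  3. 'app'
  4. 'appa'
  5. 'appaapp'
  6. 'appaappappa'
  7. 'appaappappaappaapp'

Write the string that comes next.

Each term (from the third on) is the previous term followed by the one before it: term 3 = a·pp = app.
So term 8 is appaappappaappaapp·appaappappa.

appaappappaappaappappaappappa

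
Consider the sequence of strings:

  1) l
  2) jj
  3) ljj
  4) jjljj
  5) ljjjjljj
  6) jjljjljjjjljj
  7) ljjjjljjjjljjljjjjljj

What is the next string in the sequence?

jjljjljjjjljjljjjjljjjjljjljjjjljj

From term 3 onward, concatenate the second-to-last term with the last: l·jj = ljj, jj·ljj = jjljj, …
Continuing: jjljjljjjjljj · ljjjjljjjjljjljjjjljj gives term 8.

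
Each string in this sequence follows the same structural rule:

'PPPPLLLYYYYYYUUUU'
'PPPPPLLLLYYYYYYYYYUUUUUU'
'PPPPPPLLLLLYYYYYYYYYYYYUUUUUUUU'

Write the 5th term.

Reading off run lengths: P runs 4, 5, 6; L runs 3, 4, 5; Y runs 6, 9, 12; U runs 4, 6, 8 — each is linear in n, where the shown terms are n = 2, 3, 4.
Setting n = 6 gives 8, 7, 18, 12 characters in each block.

PPPPPPPPLLLLLLLYYYYYYYYYYYYYYYYYYUUUUUUUUUUUU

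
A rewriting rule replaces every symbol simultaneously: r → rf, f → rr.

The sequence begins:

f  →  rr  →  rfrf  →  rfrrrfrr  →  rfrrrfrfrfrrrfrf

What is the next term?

Replace each of the 16 characters of rfrrrfrfrfrrrfrf in place — rf rr rf rf rf rr rf rr rf rr rf rf rf rr rf rr — and concatenate.

rfrrrfrfrfrrrfrrrfrrrfrfrfrrrfrr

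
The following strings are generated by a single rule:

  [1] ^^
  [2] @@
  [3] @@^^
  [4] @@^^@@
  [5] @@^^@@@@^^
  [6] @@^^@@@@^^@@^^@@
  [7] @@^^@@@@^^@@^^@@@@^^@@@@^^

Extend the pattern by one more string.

From term 3 onward, concatenate the last term with the second-to-last: @@·^^ = @@^^, @@^^·@@ = @@^^@@, …
So term 8 is @@^^@@@@^^@@^^@@@@^^@@@@^^·@@^^@@@@^^@@^^@@.

@@^^@@@@^^@@^^@@@@^^@@@@^^@@^^@@@@^^@@^^@@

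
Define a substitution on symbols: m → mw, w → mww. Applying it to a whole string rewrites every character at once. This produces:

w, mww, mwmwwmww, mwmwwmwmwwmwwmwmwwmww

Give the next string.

mwmwwmwmwwmwwmwmwwmwmwwmwwmwmwwmwwmwmwwmwmwwmwwmwmwwmww

Replace each of the 21 characters of mwmwwmwmwwmwwmwmwwmww in place — mw mww mw mww mww mw mww mw mww mww mw mww mww mw mww mw mww mww mw mww mww — and concatenate.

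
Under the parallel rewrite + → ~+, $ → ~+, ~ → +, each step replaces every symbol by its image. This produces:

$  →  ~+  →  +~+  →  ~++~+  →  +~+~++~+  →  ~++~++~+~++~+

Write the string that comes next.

+~+~++~+~++~++~+~++~+

Replace each of the 13 characters of ~++~++~+~++~+ in place — + ~+ ~+ + ~+ ~+ + ~+ + ~+ ~+ + ~+ — and concatenate.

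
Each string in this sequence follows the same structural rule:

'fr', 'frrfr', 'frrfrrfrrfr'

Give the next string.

frrfrrfrrfrrfrrfrrfrrfr

s(k+1) = s(k)·r·s(k) — each term doubles the last with 'r' between the halves.
One more doubling of frrfrrfrrfr gives the answer.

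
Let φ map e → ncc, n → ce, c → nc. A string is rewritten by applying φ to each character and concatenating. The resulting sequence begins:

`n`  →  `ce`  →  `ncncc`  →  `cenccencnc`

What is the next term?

ncncccencncncccenccenc

Rewriting each symbol of cenccencnc: c→nc, e→ncc, n→ce, c→nc, c→nc, e→ncc, n→ce, c→nc, n→ce, c→nc, which concatenates to nc ncc ce nc nc ncc ce nc ce nc.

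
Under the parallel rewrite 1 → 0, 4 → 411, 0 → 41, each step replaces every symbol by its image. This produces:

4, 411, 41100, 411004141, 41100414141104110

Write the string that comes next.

Replace each of the 17 characters of 41100414141104110 in place — 411 0 0 41 41 411 0 411 0 411 0 0 41 411 0 0 41 — and concatenate.

4110041414110411041100414110041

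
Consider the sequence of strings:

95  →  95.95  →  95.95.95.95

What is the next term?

s(k+1) = s(k)·.·s(k) — each term doubles the last with '.' between the halves.
Doubling 95.95.95.95 with '.' between the halves:

95.95.95.95.95.95.95.95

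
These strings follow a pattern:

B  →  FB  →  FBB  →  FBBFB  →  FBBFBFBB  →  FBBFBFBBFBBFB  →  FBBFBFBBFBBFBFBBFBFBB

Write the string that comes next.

This is a Fibonacci-style word recurrence s(k) = s(k−1)·s(k−2): e.g. FB·B = FBB.
So term 8 is FBBFBFBBFBBFBFBBFBFBB·FBBFBFBBFBBFB.

FBBFBFBBFBBFBFBBFBFBBFBBFBFBBFBBFB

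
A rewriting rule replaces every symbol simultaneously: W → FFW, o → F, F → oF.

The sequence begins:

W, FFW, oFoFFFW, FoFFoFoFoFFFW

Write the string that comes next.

oFFoFoFFoFFoFFoFoFoFFFW

Applying the rule to each of the 13 symbols of FoFFoFoFoFFFW gives the pieces oF F oF oF F oF F oF F oF oF oF FFW, which concatenate to the answer.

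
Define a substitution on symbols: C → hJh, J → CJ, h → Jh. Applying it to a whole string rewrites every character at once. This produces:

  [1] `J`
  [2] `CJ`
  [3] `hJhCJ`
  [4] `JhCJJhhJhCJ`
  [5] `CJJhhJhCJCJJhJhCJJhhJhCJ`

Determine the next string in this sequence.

Replace each of the 24 characters of CJJhhJhCJCJJhJhCJJhhJhCJ in place — hJh CJ CJ Jh Jh CJ Jh hJh CJ hJh CJ CJ Jh CJ Jh hJh CJ CJ Jh Jh CJ Jh hJh CJ — and concatenate.

hJhCJCJJhJhCJJhhJhCJhJhCJCJJhCJJhhJhCJCJJhJhCJJhhJhCJ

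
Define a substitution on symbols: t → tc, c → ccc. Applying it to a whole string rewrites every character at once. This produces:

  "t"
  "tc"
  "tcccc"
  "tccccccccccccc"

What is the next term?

Rewriting the 14 symbols of tccccccccccccc one by one yields tc ccc ccc ccc ccc ccc ccc ccc ccc ccc ccc ccc ccc ccc; concatenated:

tcccccccccccccccccccccccccccccccccccccccc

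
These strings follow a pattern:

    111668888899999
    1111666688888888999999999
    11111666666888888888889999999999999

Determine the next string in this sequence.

111111666666668888888888888899999999999999999

Each string has the form 1^{n+2} 6^{2n} 8^{3n+2} 9^{4n+1} (n = 1, 2, …).
For the next term, n = 4, so the run lengths are 6, 8, 14, 17.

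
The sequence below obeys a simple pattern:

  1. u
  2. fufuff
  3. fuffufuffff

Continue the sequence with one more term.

Each term wraps the previous one in fuf on the left and ff on the right.
Applying this once more to fuffufuffff:

fuffuffufuffffff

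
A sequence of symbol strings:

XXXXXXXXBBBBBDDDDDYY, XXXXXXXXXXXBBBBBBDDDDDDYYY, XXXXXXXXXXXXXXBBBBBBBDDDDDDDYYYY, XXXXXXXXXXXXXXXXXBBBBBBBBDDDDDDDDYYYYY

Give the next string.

Term n consists of 3n+2 X's, followed by n+3 B's, followed by n+3 D's, followed by n Y's, where the shown terms are n = 2, 3, 4, 5.
Setting n = 6 gives 20, 9, 9, 6 characters in each block.

XXXXXXXXXXXXXXXXXXXXBBBBBBBBBDDDDDDDDDYYYYYY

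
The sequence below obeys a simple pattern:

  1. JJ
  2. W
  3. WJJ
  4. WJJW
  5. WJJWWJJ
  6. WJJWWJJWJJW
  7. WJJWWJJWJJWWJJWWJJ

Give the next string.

This is a Fibonacci-style word recurrence s(k) = s(k−1)·s(k−2): e.g. W·JJ = WJJ.
Continuing: WJJWWJJWJJWWJJWWJJ · WJJWWJJWJJW gives term 8.

WJJWWJJWJJWWJJWWJJWJJWWJJWJJW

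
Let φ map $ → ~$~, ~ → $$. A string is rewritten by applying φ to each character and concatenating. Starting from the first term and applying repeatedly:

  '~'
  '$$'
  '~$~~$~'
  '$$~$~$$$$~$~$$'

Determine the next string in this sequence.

~$~~$~$$~$~$$~$~~$~~$~~$~$$~$~$$~$~~$~

Replace each of the 14 characters of $$~$~$$$$~$~$$ in place — ~$~ ~$~ $$ ~$~ $$ ~$~ ~$~ ~$~ ~$~ $$ ~$~ $$ ~$~ ~$~ — and concatenate.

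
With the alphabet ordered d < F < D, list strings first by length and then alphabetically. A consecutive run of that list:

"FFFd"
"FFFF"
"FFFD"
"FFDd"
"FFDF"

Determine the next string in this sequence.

FFDD

Treat FFDF as a base-3 numeral over the given alphabet and add one, carrying through any trailing D's.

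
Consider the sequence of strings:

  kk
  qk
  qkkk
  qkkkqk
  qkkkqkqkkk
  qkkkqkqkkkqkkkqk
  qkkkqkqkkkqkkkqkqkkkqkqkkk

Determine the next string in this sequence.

Each term (from the third on) is the previous term followed by the one before it: term 3 = qk·kk = qkkk.
The next term joins qkkkqkqkkkqkkkqkqkkkqkqkkk and qkkkqkqkkkqkkkqk.

qkkkqkqkkkqkkkqkqkkkqkqkkkqkkkqkqkkkqkkkqk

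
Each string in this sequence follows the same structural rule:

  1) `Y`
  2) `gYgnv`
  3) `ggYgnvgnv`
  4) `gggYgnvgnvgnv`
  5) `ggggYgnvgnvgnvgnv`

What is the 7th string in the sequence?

s(k+1) = g·s(k)·gnv, so each term gains g as a prefix and gnv as a suffix.
From ggggYgnvgnvgnvgnv, 2 further steps: ggggYgnvgnvgnvgnv → gggggYgnvgnvgnvgnvgnv → (answer).

ggggggYgnvgnvgnvgnvgnvgnv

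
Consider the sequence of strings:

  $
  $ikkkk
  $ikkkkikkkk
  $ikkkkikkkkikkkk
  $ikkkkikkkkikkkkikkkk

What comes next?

$ikkkkikkkkikkkkikkkkikkkk

Each term is the previous one with ikkkk appended.
So the next term is $ikkkkikkkkikkkkikkkk·ikkkk.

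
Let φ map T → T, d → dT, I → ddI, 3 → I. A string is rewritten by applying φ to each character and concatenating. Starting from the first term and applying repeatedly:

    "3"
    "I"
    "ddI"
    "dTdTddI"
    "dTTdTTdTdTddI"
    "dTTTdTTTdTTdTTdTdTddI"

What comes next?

dTTTTdTTTTdTTTdTTTdTTdTTdTdTddI

Replace each of the 21 characters of dTTTdTTTdTTdTTdTdTddI in place — dT T T T dT T T T dT T T dT T T dT T dT T dT dT ddI — and concatenate.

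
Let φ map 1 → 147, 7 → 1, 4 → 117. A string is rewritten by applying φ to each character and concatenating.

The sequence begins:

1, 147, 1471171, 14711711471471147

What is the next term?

Rewriting the 17 symbols of 14711711471471147 one by one yields 147 117 1 147 147 1 147 147 117 1 147 117 1 147 147 117 1; concatenated:

14711711471471147147117114711711471471171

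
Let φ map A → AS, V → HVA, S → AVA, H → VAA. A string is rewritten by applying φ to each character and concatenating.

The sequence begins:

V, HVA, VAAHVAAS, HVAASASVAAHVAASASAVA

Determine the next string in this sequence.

Applying the rule to each of the 20 symbols of HVAASASVAAHVAASASAVA gives the pieces VAA HVA AS AS AVA AS AVA HVA AS AS VAA HVA AS AS AVA AS AVA AS HVA AS, which concatenate to the answer.

VAAHVAASASAVAASAVAHVAASASVAAHVAASASAVAASAVAASHVAAS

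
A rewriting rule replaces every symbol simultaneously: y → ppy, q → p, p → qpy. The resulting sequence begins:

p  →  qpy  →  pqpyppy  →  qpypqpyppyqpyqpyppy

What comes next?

Replace each of the 19 characters of qpypqpyppyqpyqpyppy in place — p qpy ppy qpy p qpy ppy qpy qpy ppy p qpy ppy p qpy ppy qpy qpy ppy — and concatenate.

pqpyppyqpypqpyppyqpyqpyppypqpyppypqpyppyqpyqpyppy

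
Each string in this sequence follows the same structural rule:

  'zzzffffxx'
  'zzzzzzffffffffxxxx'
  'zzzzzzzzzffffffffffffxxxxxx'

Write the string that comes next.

The n-th term is 3n z's then 4n f's then 2n x's (n = 1, 2, …).
At n = 4 the blocks have lengths 12, 16, 8.

zzzzzzzzzzzzffffffffffffffffxxxxxxxx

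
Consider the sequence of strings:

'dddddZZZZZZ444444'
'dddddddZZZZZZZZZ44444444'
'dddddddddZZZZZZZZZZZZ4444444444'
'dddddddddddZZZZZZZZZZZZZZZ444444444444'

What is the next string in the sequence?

Reading off run lengths: d runs 5, 7, 9, 11; Z runs 6, 9, 12, 15; 4 runs 6, 8, 10, 12 — each is linear in n, where the shown terms are n = 2, 3, 4, 5.
Setting n = 6 gives 13, 18, 14 characters in each block.

dddddddddddddZZZZZZZZZZZZZZZZZZ44444444444444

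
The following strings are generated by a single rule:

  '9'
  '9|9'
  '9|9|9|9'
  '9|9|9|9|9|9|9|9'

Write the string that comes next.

9|9|9|9|9|9|9|9|9|9|9|9|9|9|9|9

Every step duplicates the string with '|' between the halves.
One more doubling of 9|9|9|9|9|9|9|9 gives the answer.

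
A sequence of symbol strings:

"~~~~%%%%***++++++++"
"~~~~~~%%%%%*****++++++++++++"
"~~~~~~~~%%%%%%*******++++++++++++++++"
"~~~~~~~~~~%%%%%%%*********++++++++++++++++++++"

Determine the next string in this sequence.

~~~~~~~~~~~~%%%%%%%%***********++++++++++++++++++++++++

Term n consists of 2n ~'s, followed by n+2 %'s, followed by 2n-1 *'s, followed by 4n +'s, where the shown terms are n = 2, 3, 4, 5.
For the next term, n = 6, so the run lengths are 12, 8, 11, 24.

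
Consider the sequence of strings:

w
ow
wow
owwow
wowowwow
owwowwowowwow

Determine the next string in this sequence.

This is a Fibonacci-style word recurrence s(k) = s(k−2)·s(k−1): e.g. w·ow = wow.
So term 7 is wowowwow·owwowwowowwow.

wowowwowowwowwowowwow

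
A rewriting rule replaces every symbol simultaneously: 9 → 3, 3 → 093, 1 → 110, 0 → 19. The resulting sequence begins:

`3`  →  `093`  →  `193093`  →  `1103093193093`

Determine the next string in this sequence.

Rewriting the 13 symbols of 1103093193093 one by one yields 110 110 19 093 19 3 093 110 3 093 19 3 093; concatenated:

110110190931930931103093193093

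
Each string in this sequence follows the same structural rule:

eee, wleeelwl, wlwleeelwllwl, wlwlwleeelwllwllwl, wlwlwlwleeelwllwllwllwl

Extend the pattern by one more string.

Every step adds wl to the front and lwl to the end of the previous string.
One more step from wlwlwlwleeelwllwllwllwl gives the answer.

wlwlwlwlwleeelwllwllwllwllwl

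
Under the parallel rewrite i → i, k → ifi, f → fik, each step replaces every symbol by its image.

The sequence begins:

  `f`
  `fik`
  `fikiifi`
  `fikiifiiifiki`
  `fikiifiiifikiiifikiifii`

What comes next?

φ(fikiifiiifikiiifikiifii) expands symbol-by-symbol to fik i ifi i i fik i i i fik i ifi i i i fik i ifi i i fik i i; joining the 23 pieces gives the next term.

fikiifiiifikiiifikiifiiiifikiifiiifikii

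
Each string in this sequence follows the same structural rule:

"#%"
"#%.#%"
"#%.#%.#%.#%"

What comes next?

#%.#%.#%.#%.#%.#%.#%.#%

s(k+1) = s(k)·.·s(k) — each term doubles the last with '.' between the halves.
One more doubling of #%.#%.#%.#% gives the answer.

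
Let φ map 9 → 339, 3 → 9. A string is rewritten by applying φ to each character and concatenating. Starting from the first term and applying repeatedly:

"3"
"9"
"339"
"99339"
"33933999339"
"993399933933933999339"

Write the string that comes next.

Rewriting the 21 symbols of 993399933933933999339 one by one yields 339 339 9 9 339 339 339 9 9 339 9 9 339 9 9 339 339 339 9 9 339; concatenated:

3393399933933933999339993399933933933999339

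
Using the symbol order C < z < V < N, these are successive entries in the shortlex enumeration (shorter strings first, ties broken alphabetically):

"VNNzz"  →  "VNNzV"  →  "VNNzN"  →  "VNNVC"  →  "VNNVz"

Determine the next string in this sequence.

VNNVV

Find the rightmost character of VNNVz below N, bump it to the next letter, and reset everything to its right to C.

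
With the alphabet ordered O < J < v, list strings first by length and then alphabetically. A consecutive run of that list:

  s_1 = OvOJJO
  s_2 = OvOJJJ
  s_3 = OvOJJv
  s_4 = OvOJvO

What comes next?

Treat OvOJvO as a base-3 numeral over the given alphabet and add one, carrying through any trailing v's.

OvOJvJ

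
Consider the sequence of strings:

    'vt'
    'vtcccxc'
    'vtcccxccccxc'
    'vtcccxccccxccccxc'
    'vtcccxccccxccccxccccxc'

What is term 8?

vtcccxccccxccccxccccxccccxccccxccccxc

The strings grow by a fixed suffix cccxc each time.
From vtcccxccccxccccxccccxc, 3 further steps: vtcccxccccxccccxccccxc → vtcccxccccxccccxccccxccccxc → vtcccxccccxccccxccccxccccxccccxc → (answer).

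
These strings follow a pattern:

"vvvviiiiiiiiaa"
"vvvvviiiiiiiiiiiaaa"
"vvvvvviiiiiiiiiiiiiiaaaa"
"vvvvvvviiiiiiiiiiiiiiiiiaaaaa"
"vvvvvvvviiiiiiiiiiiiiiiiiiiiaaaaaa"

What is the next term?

vvvvvvvvviiiiiiiiiiiiiiiiiiiiiiiaaaaaaa

Term n consists of n+2 v's, followed by 3n+2 i's, followed by n a's, where the shown terms are n = 2, 3, 4, 5, 6.
Setting n = 7 gives 9, 23, 7 characters in each block.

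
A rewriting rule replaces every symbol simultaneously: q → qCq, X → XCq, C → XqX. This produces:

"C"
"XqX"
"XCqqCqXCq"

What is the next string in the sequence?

Apply φ to XCqqCqXCq symbol by symbol: X→XCq, C→XqX, q→qCq, q→qCq, C→XqX, q→qCq, X→XCq, C→XqX, q→qCq; joined: XCq XqX qCq qCq XqX qCq XCq XqX qCq.

XCqXqXqCqqCqXqXqCqXCqXqXqCq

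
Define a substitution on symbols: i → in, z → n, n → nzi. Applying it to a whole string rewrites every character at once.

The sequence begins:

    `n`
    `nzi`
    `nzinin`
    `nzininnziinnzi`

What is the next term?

Applying the rule to each of the 14 symbols of nzininnziinnzi gives the pieces nzi n in nzi in nzi nzi n in in nzi nzi n in, which concatenate to the answer.

nzininnziinnzinzinininnzinzinin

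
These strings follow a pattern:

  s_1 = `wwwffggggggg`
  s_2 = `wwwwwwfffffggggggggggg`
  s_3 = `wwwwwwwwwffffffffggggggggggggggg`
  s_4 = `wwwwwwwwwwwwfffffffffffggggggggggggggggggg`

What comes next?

wwwwwwwwwwwwwwwffffffffffffffggggggggggggggggggggggg

Reading off run lengths: w runs 3, 6, 9, 12; f runs 2, 5, 8, 11; g runs 7, 11, 15, 19 — each is linear in n (n = 1, 2, …).
For the next term, n = 5, so the run lengths are 15, 14, 23.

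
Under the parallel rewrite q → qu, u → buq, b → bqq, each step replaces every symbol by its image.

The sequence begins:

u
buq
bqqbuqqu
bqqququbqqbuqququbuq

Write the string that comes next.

Applying the rule to each of the 20 symbols of bqqququbqqbuqququbuq gives the pieces bqq qu qu qu buq qu buq bqq qu qu bqq buq qu qu buq qu buq bqq buq qu, which concatenate to the answer.

bqqquququbuqqubuqbqqququbqqbuqququbuqqubuqbqqbuqqu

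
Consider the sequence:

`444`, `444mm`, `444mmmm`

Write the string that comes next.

Every step adds mm to the end: s(k+1) = s(k)·mm.
Applying this once more to 444mmmm:

444mmmmmm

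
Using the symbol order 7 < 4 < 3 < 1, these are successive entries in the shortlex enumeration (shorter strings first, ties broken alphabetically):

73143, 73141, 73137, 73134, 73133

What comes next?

73131

Treat 73133 as a base-4 numeral over the given alphabet and add one, carrying through any trailing 1's.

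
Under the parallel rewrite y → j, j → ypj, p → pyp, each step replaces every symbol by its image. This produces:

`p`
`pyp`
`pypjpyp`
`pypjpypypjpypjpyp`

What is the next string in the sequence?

Applying the rule to each of the 17 symbols of pypjpypypjpypjpyp gives the pieces pyp j pyp ypj pyp j pyp j pyp ypj pyp j pyp ypj pyp j pyp, which concatenate to the answer.

pypjpypypjpypjpypjpypypjpypjpypypjpypjpyp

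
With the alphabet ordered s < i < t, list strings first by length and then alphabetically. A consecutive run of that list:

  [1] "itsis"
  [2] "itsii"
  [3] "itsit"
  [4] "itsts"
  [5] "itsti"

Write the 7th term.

Advancing 2 positions from itsti through itsti → itstt reaches term 7.

itiss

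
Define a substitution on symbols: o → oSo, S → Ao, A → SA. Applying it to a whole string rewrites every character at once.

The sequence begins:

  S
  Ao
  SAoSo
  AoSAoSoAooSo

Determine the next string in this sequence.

Rewriting each symbol of AoSAoSoAooSo: A→SA, o→oSo, S→Ao, A→SA, o→oSo, S→Ao, o→oSo, A→SA, o→oSo, o→oSo, S→Ao, o→oSo, which concatenates to SA oSo Ao SA oSo Ao oSo SA oSo oSo Ao oSo.

SAoSoAoSAoSoAooSoSAoSooSoAooSo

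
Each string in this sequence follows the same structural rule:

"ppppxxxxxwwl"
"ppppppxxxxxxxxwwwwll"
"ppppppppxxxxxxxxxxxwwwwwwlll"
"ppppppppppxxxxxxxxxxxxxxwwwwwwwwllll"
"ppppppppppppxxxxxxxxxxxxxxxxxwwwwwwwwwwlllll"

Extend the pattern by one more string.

ppppppppppppppxxxxxxxxxxxxxxxxxxxxwwwwwwwwwwwwllllll

Reading off run lengths: p runs 4, 6, 8, 10, 12; x runs 5, 8, 11, 14, 17; w runs 2, 4, 6, 8, 10; l runs 1, 2, 3, 4, 5 — each is linear in n, where the shown terms are n = 2, 3, 4, 5, 6.
Setting n = 7 gives 14, 20, 12, 6 characters in each block.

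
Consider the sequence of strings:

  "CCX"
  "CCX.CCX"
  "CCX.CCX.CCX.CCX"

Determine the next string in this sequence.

Every step duplicates the string with '.' between the halves.
One more doubling of CCX.CCX.CCX.CCX gives the answer.

CCX.CCX.CCX.CCX.CCX.CCX.CCX.CCX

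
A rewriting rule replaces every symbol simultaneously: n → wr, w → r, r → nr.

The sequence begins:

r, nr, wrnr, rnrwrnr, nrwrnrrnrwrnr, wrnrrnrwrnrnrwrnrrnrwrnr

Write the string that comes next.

Rewriting the 24 symbols of wrnrrnrwrnrnrwrnrrnrwrnr one by one yields r nr wr nr nr wr nr r nr wr nr wr nr r nr wr nr nr wr nr r nr wr nr; concatenated:

rnrwrnrnrwrnrrnrwrnrwrnrrnrwrnrnrwrnrrnrwrnr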